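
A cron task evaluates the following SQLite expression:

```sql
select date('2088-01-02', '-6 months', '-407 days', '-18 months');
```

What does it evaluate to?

2084-11-21

Adding -6 months to 2088-01-02 gives 2087-07-02.
Applying '-407 days' to 2087-07-02: counting 407 days back gives 2086-05-21.
Adding -18 months to 2086-05-21 gives 2084-11-21.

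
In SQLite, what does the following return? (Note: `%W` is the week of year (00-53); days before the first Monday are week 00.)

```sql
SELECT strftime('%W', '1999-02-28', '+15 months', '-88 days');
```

09

First apply '+15 months', '-88 days': 1999-02-28 → 2000-03-01.
2000-03-01 is a Wednesday. SQLite's %W counts Mondays since the year started; the result is 09.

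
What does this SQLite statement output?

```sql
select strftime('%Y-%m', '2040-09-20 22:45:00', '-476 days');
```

First apply '-476 days': 2040-09-20 22:45:00 → 2039-06-02 22:45:00.
`%Y-%m` extracts the year-month: 2039-06.

2039-06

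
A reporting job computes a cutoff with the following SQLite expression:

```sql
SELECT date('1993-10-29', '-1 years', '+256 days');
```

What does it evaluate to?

1993-07-12

Adding -1 year to 1993-10-29 gives 1992-10-29.
Applying '+256 days' to 1992-10-29: counting 256 days forward gives 1993-07-12.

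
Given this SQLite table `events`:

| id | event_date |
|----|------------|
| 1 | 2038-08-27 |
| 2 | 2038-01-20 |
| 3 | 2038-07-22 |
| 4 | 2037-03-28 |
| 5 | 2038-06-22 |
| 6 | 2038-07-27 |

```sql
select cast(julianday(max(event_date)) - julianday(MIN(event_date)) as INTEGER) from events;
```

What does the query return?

517

MIN = 2037-03-28, MAX = 2038-08-27.
3 days remain in March 2037 after the 28th (31 − 28).
Full months from April 2037 through July 2038 contribute their day counts.
Then 27 days into August 2038.
Total: 3 + 30 + 31 + 30 + 31 + 31 + 30 + 31 + 30 + 31 + 31 + 28 + 31 + 30 + 31 + 30 + 31 + 27 = 517.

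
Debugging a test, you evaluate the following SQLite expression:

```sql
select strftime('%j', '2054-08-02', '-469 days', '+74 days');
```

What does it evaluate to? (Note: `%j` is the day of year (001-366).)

First apply '-469 days', '+74 days': 2054-08-02 → 2053-07-03.
Day-of-year for 2053-07-03: days since 2053-01-01 inclusive = 184, zero-padded to 184.

184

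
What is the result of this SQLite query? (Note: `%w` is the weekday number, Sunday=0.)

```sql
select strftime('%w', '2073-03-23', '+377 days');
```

First apply '+377 days': 2073-03-23 → 2074-04-04.
2074-04-04 is a Wednesday; with Sunday=0 that is 3.

3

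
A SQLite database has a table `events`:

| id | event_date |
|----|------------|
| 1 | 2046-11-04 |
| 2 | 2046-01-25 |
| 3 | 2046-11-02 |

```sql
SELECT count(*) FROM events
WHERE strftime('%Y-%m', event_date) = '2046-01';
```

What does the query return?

Rows with year-month 2046-01: 2046-01-25 → 1.

1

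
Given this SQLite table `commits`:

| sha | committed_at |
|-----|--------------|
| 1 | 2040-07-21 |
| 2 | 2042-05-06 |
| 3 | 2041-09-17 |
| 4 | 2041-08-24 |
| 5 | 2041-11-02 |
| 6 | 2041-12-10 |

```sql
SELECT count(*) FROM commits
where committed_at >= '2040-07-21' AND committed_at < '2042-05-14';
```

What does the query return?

Rows in [2040-07-21, 2042-05-14): 2040-07-21, 2042-05-06, 2041-09-17, 2041-08-24, 2041-11-02, 2041-12-10 → 6 rows.

6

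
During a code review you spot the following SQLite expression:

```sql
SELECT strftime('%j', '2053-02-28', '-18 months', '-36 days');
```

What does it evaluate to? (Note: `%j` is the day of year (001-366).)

204

First apply '-18 months', '-36 days': 2053-02-28 → 2051-07-23.
Day-of-year for 2051-07-23: days since 2051-01-01 inclusive = 204, zero-padded to 204.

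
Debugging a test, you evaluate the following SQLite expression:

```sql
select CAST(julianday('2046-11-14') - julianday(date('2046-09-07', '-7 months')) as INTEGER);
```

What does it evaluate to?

Adding -7 months to 2046-09-07 gives 2046-02-07.
21 days remain in February 2046 after the 7th (28 − 7).
Full months from March 2046 through October 2046 contribute their day counts.
Then 14 days into November 2046.
Total: 21 + 31 + 30 + 31 + 30 + 31 + 31 + 30 + 31 + 14 = 280.

280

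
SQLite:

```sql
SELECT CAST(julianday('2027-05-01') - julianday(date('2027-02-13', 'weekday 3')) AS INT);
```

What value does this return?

73

`weekday 3` advances to the next Wednesday; 2027-02-13 is a Saturday, so it moves forward to 2027-02-17.
11 days remain in February 2027 after the 17th (28 − 17).
March 2027: 31 days.
April 2027: 30 days.
Then 1 day into May 2027.
Total: 11 + 31 + 30 + 1 = 73.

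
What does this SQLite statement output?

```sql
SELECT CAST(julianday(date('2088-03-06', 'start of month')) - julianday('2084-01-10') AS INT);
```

1512

`start of month` rewinds 2088-03-06 to 2088-03-01.
21 days remain in January 2084 after the 10th (31 − 10).
Full months from February 2084 through February 2088 contribute their day counts.
Then 1 day into March 2088.
Total: 21 + 29 + 31 + 30 + 31 + 30 + 31 + 31 + 30 + 31 + 30 + 31 + 31 + 28 + 31 + 30 + 31 + 30 + 31 + 31 + 30 + 31 + 30 + 31 + 31 + 28 + 31 + 30 + 31 + 30 + 31 + 31 + 30 + 31 + 30 + 31 + 31 + 28 + 31 + 30 + 31 + 30 + 31 + 31 + 30 + 31 + 30 + 31 + 31 + 29 + 1 = 1512.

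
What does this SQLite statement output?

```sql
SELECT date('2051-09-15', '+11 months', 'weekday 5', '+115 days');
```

2052-12-09

Adding +11 months to 2051-09-15 gives 2052-08-15.
`weekday 5` advances to the next Friday; 2052-08-15 is a Thursday, so it moves forward to 2052-08-16.
Applying '+115 days' to 2052-08-16: counting 115 days forward gives 2052-12-09.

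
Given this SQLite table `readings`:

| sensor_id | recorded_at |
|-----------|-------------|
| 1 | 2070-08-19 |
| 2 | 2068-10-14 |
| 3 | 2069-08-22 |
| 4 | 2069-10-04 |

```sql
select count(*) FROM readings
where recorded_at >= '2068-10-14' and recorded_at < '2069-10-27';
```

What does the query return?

3

Rows in [2068-10-14, 2069-10-27): 2068-10-14, 2069-08-22, 2069-10-04 → 3 rows.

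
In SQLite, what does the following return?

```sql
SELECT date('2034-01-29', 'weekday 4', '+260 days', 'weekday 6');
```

`weekday 4` advances to the next Thursday; 2034-01-29 is a Sunday, so it moves forward to 2034-02-02.
Applying '+260 days' to 2034-02-02: counting 260 days forward gives 2034-10-20.
`weekday 6` advances to the next Saturday; 2034-10-20 is a Friday, so it moves forward to 2034-10-21.

2034-10-21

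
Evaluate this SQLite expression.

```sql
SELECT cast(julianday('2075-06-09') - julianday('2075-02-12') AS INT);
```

16 days remain in February 2075 after the 12th (28 − 12).
March 2075: 31 days.
April 2075: 30 days.
May 2075: 31 days.
Then 9 days into June 2075.
Total: 16 + 31 + 30 + 31 + 9 = 117.

117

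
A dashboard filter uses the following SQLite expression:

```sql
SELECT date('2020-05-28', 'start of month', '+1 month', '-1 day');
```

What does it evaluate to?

`start of month` rewinds 2020-05-28 to 2020-05-01.
Adding +1 month to 2020-05-01 gives 2020-06-01.
Going back 1 day from 2020-06-01 reaches 2020-05-31 (last day of May, 31 days).

2020-05-31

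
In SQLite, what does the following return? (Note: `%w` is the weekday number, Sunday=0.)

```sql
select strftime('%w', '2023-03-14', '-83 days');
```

First apply '-83 days': 2023-03-14 → 2022-12-21.
2022-12-21 is a Wednesday; with Sunday=0 that is 3.

3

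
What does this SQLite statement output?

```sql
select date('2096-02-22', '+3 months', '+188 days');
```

Adding +3 months to 2096-02-22 gives 2096-05-22.
Applying '+188 days' to 2096-05-22: counting 188 days forward gives 2096-11-26.

2096-11-26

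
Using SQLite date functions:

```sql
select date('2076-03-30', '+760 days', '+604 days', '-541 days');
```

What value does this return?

2078-07-01

Applying '+760 days' to 2076-03-30: counting 760 days forward gives 2078-04-29.
Applying '+604 days' to 2078-04-29: counting 604 days forward gives 2079-12-24.
Applying '-541 days' to 2079-12-24: counting 541 days back gives 2078-07-01.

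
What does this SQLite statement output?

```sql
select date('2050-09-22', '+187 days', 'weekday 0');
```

Applying '+187 days' to 2050-09-22: counting 187 days forward gives 2051-03-28.
`weekday 0` advances to the next Sunday; 2051-03-28 is a Tuesday, so it moves forward to 2051-04-02.

2051-04-02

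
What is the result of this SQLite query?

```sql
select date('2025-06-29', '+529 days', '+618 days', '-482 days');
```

2027-04-25

Applying '+529 days' to 2025-06-29: counting 529 days forward gives 2026-12-10.
Applying '+618 days' to 2026-12-10: counting 618 days forward gives 2028-08-19.
Applying '-482 days' to 2028-08-19: counting 482 days back gives 2027-04-25.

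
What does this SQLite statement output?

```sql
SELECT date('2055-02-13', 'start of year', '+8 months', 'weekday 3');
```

`start of year` rewinds 2055-02-13 to 2055-01-01.
Adding +8 months to 2055-01-01 gives 2055-09-01.
`weekday 3` advances to the next Wednesday; 2055-09-01 is already a Wednesday, so it stays at 2055-09-01.

2055-09-01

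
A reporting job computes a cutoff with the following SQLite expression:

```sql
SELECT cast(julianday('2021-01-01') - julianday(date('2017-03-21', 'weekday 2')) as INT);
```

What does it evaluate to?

`weekday 2` advances to the next Tuesday; 2017-03-21 is already a Tuesday, so it stays at 2017-03-21.
10 days remain in March 2017 after the 21st (31 − 21).
Full months from April 2017 through December 2020 contribute their day counts.
Then 1 day into January 2021.
Total: 10 + 30 + 31 + 30 + 31 + 31 + 30 + 31 + 30 + 31 + 31 + 28 + 31 + 30 + 31 + 30 + 31 + 31 + 30 + 31 + 30 + 31 + 31 + 28 + 31 + 30 + 31 + 30 + 31 + 31 + 30 + 31 + 30 + 31 + 31 + 29 + 31 + 30 + 31 + 30 + 31 + 31 + 30 + 31 + 30 + 31 + 1 = 1382.

1382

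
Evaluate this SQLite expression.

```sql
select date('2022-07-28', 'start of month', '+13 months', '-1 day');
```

2023-07-31

`start of month` rewinds 2022-07-28 to 2022-07-01.
Adding +13 months to 2022-07-01 gives 2023-08-01.
Going back 1 day from 2023-08-01 reaches 2023-07-31 (last day of July, 31 days).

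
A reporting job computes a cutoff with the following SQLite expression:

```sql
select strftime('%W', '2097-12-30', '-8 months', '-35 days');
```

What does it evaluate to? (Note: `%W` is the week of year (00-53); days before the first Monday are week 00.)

12

First apply '-8 months', '-35 days': 2097-12-30 → 2097-03-26.
2097-03-26 is a Tuesday. SQLite's %W counts Mondays since the year started; the result is 12.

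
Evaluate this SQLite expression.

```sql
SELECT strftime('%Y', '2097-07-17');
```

2097

`%Y` extracts the 4-digit year: 2097.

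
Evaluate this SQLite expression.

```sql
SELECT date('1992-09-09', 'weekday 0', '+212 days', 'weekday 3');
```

`weekday 0` advances to the next Sunday; 1992-09-09 is a Wednesday, so it moves forward to 1992-09-13.
Applying '+212 days' to 1992-09-13: counting 212 days forward gives 1993-04-13.
`weekday 3` advances to the next Wednesday; 1993-04-13 is a Tuesday, so it moves forward to 1993-04-14.

1993-04-14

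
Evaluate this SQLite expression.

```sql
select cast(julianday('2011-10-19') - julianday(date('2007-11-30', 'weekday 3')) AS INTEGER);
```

1414

`weekday 3` advances to the next Wednesday; 2007-11-30 is a Friday, so it moves forward to 2007-12-05.
26 days remain in December 2007 after the 5th (31 − 5).
Full months from January 2008 through September 2011 contribute their day counts.
Then 19 days into October 2011.
Total: 26 + 31 + 29 + 31 + 30 + 31 + 30 + 31 + 31 + 30 + 31 + 30 + 31 + 31 + 28 + 31 + 30 + 31 + 30 + 31 + 31 + 30 + 31 + 30 + 31 + 31 + 28 + 31 + 30 + 31 + 30 + 31 + 31 + 30 + 31 + 30 + 31 + 31 + 28 + 31 + 30 + 31 + 30 + 31 + 31 + 30 + 19 = 1414.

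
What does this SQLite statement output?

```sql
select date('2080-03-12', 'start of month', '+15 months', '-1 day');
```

2081-05-31

`start of month` rewinds 2080-03-12 to 2080-03-01.
Adding +15 months to 2080-03-01 gives 2081-06-01.
Going back 1 day from 2081-06-01 reaches 2081-05-31 (last day of May, 31 days).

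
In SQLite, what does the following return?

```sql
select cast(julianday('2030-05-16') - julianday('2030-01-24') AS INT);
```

112

7 days remain in January 2030 after the 24th (31 − 24).
February 2030: 28 days.
March 2030: 31 days.
April 2030: 30 days.
Then 16 days into May 2030.
Total: 7 + 28 + 31 + 30 + 16 = 112.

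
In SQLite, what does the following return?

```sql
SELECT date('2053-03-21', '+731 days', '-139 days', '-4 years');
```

Applying '+731 days' to 2053-03-21: counting 731 days forward gives 2055-03-22.
Applying '-139 days' to 2055-03-22: counting 139 days back gives 2054-11-03.
Adding -4 years to 2054-11-03 gives 2050-11-03.

2050-11-03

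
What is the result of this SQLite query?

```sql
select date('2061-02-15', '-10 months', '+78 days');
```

2060-07-02

Adding -10 months to 2061-02-15 gives 2060-04-15.
Applying '+78 days' to 2060-04-15: counting 78 days forward gives 2060-07-02.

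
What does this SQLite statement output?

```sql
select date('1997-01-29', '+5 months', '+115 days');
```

1997-10-22

Adding +5 months to 1997-01-29 gives 1997-06-29.
Applying '+115 days' to 1997-06-29: counting 115 days forward gives 1997-10-22.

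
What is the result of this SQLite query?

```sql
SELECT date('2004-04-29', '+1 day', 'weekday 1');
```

2004-05-03

Advancing 1 more day within April lands on 2004-04-30.
`weekday 1` advances to the next Monday; 2004-04-30 is a Friday, so it moves forward to 2004-05-03.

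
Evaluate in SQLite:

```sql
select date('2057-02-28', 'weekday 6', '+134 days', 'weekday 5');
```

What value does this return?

2057-07-20

`weekday 6` advances to the next Saturday; 2057-02-28 is a Wednesday, so it moves forward to 2057-03-03.
Applying '+134 days' to 2057-03-03: counting 134 days forward gives 2057-07-15.
`weekday 5` advances to the next Friday; 2057-07-15 is a Sunday, so it moves forward to 2057-07-20.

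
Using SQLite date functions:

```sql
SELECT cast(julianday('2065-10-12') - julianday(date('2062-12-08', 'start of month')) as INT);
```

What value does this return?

`start of month` rewinds 2062-12-08 to 2062-12-01.
30 days remain in December 2062 after the 1st (31 − 1).
Full months from January 2063 through September 2065 contribute their day counts.
Then 12 days into October 2065.
Total: 30 + 31 + 28 + 31 + 30 + 31 + 30 + 31 + 31 + 30 + 31 + 30 + 31 + 31 + 29 + 31 + 30 + 31 + 30 + 31 + 31 + 30 + 31 + 30 + 31 + 31 + 28 + 31 + 30 + 31 + 30 + 31 + 31 + 30 + 12 = 1046.

1046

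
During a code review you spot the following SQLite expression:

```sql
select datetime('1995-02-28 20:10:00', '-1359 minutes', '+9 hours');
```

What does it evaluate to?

1359 minutes = 22h 39m; -1359 minutes from 1995-02-28 20:10:00 is 1995-02-27 21:31:00 (crosses midnight).
+9 hours from 1995-02-27 21:31:00 is 1995-02-28 06:31:00 (crosses midnight).

1995-02-28 06:31:00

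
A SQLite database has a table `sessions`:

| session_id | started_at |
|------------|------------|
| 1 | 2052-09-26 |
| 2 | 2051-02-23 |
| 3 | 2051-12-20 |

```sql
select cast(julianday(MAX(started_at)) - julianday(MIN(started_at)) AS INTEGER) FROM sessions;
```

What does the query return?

581

MIN = 2051-02-23, MAX = 2052-09-26.
5 days remain in February 2051 after the 23rd (28 − 23).
Full months from March 2051 through August 2052 contribute their day counts.
Then 26 days into September 2052.
Total: 5 + 31 + 30 + 31 + 30 + 31 + 31 + 30 + 31 + 30 + 31 + 31 + 29 + 31 + 30 + 31 + 30 + 31 + 31 + 26 = 581.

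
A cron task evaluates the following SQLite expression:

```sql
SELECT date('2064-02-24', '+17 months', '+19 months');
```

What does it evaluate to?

2067-02-24

Adding +17 months to 2064-02-24 gives 2065-07-24.
Adding +19 months to 2065-07-24 gives 2067-02-24.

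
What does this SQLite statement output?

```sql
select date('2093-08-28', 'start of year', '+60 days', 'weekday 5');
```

`start of year` rewinds 2093-08-28 to 2093-01-01.
Applying '+60 days' to 2093-01-01: counting 60 days forward gives 2093-03-02.
`weekday 5` advances to the next Friday; 2093-03-02 is a Monday, so it moves forward to 2093-03-06.

2093-03-06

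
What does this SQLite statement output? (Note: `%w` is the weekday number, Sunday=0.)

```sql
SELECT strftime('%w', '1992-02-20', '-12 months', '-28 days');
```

3

First apply '-12 months', '-28 days': 1992-02-20 → 1991-01-23.
1991-01-23 is a Wednesday; with Sunday=0 that is 3.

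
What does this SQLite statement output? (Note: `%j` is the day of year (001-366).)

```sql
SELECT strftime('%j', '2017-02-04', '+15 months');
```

124

First apply '+15 months': 2017-02-04 → 2018-05-04.
Day-of-year for 2018-05-04: days since 2018-01-01 inclusive = 124, zero-padded to 124.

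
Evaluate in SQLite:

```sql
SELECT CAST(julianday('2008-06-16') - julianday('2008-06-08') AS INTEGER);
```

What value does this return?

Both dates are in June 2008: 16 − 8 = 8.

8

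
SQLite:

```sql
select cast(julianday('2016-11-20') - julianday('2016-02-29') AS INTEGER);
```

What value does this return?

0 days remain in February 2016 after the 29th (29 − 29).
Full months from March 2016 through October 2016 contribute their day counts.
Then 20 days into November 2016.
Total: 0 + 31 + 30 + 31 + 30 + 31 + 31 + 30 + 31 + 20 = 265.

265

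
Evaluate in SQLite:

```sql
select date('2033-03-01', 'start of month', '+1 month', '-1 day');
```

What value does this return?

2033-03-31

`start of month` rewinds 2033-03-01 to 2033-03-01.
Adding +1 month to 2033-03-01 gives 2033-04-01.
Going back 1 day from 2033-04-01 reaches 2033-03-31 (last day of March, 31 days).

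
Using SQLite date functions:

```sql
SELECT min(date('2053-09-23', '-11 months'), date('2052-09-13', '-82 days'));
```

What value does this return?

2052-06-23

date('2053-09-23', '-11 months') → 2052-10-23.
date('2052-09-13', '-82 days') → 2052-06-23.
Earlier of the two is 2052-06-23.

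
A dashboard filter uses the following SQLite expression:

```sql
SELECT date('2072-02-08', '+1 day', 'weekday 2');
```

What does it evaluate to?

2072-02-09

Advancing 1 more day within February lands on 2072-02-09.
`weekday 2` advances to the next Tuesday; 2072-02-09 is already a Tuesday, so it stays at 2072-02-09.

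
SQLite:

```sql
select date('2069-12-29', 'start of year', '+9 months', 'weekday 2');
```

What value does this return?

2069-10-01

`start of year` rewinds 2069-12-29 to 2069-01-01.
Adding +9 months to 2069-01-01 gives 2069-10-01.
`weekday 2` advances to the next Tuesday; 2069-10-01 is already a Tuesday, so it stays at 2069-10-01.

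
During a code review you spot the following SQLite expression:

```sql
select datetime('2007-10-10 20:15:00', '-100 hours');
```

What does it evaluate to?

-100 hours from 2007-10-10 20:15:00 is 2007-10-06 16:15:00 (crosses midnight).

2007-10-06 16:15:00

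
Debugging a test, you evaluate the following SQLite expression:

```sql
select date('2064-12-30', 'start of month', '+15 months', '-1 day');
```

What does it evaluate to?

2066-02-28

`start of month` rewinds 2064-12-30 to 2064-12-01.
Adding +15 months to 2064-12-01 gives 2066-03-01.
Going back 1 day from 2066-03-01 reaches 2066-02-28 (last day of February, 28 days).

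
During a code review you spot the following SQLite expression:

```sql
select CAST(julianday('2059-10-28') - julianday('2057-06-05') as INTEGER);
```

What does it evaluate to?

25 days remain in June 2057 after the 5th (30 − 5).
Full months from July 2057 through September 2059 contribute their day counts.
Then 28 days into October 2059.
Total: 25 + 31 + 31 + 30 + 31 + 30 + 31 + 31 + 28 + 31 + 30 + 31 + 30 + 31 + 31 + 30 + 31 + 30 + 31 + 31 + 28 + 31 + 30 + 31 + 30 + 31 + 31 + 30 + 28 = 875.

875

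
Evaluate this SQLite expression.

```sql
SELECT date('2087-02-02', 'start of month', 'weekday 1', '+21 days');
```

2087-02-24

`start of month` rewinds 2087-02-02 to 2087-02-01.
`weekday 1` advances to the next Monday; 2087-02-01 is a Saturday, so it moves forward to 2087-02-03.
Advancing 21 more days within February lands on 2087-02-24.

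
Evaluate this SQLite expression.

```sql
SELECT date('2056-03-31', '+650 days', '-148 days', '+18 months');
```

Applying '+650 days' to 2056-03-31: counting 650 days forward gives 2058-01-10.
Applying '-148 days' to 2058-01-10: counting 148 days back gives 2057-08-15.
Adding +18 months to 2057-08-15 gives 2059-02-15.

2059-02-15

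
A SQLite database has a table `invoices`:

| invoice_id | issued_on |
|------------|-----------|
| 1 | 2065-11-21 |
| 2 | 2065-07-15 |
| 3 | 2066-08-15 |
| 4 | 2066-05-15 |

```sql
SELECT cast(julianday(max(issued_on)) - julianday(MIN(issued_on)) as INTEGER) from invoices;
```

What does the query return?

MIN = 2065-07-15, MAX = 2066-08-15.
16 days remain in July 2065 after the 15th (31 − 15).
Full months from August 2065 through July 2066 contribute their day counts.
Then 15 days into August 2066.
Total: 16 + 31 + 30 + 31 + 30 + 31 + 31 + 28 + 31 + 30 + 31 + 30 + 31 + 15 = 396.

396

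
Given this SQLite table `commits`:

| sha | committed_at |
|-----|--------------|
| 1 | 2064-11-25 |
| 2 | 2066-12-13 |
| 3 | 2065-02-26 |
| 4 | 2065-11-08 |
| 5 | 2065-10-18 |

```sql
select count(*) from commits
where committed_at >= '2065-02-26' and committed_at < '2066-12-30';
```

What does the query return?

4

Rows in [2065-02-26, 2066-12-30): 2066-12-13, 2065-02-26, 2065-11-08, 2065-10-18 → 4 rows.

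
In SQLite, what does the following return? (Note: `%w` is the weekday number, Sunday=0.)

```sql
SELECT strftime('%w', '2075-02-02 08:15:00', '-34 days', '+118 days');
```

6

First apply '-34 days', '+118 days': 2075-02-02 08:15:00 → 2075-04-27 08:15:00.
2075-04-27 is a Saturday; with Sunday=0 that is 6.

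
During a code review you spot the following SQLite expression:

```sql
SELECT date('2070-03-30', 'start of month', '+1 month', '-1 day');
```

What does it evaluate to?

2070-03-31

`start of month` rewinds 2070-03-30 to 2070-03-01.
Adding +1 month to 2070-03-01 gives 2070-04-01.
Going back 1 day from 2070-04-01 reaches 2070-03-31 (last day of March, 31 days).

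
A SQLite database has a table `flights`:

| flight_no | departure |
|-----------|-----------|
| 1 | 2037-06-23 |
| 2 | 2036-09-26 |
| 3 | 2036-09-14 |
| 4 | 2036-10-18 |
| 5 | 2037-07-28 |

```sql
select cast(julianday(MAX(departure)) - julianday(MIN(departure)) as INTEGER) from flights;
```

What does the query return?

MIN = 2036-09-14, MAX = 2037-07-28.
16 days remain in September 2036 after the 14th (30 − 14).
Full months from October 2036 through June 2037 contribute their day counts.
Then 28 days into July 2037.
Total: 16 + 31 + 30 + 31 + 31 + 28 + 31 + 30 + 31 + 30 + 28 = 317.

317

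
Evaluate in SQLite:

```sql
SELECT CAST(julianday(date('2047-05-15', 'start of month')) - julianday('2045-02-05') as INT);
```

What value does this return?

`start of month` rewinds 2047-05-15 to 2047-05-01.
23 days remain in February 2045 after the 5th (28 − 5).
Full months from March 2045 through April 2047 contribute their day counts.
Then 1 day into May 2047.
Total: 23 + 31 + 30 + 31 + 30 + 31 + 31 + 30 + 31 + 30 + 31 + 31 + 28 + 31 + 30 + 31 + 30 + 31 + 31 + 30 + 31 + 30 + 31 + 31 + 28 + 31 + 30 + 1 = 815.

815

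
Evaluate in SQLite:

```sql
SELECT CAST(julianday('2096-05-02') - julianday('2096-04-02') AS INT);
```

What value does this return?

30

28 days remain in April 2096 after the 2nd (30 − 2).
Then 2 days into May 2096.
Total: 28 + 2 = 30.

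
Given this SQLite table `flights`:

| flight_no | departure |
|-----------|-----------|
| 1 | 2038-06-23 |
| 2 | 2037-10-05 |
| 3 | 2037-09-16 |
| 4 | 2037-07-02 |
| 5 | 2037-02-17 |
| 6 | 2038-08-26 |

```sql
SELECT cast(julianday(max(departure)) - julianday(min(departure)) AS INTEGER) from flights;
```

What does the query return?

MIN = 2037-02-17, MAX = 2038-08-26.
11 days remain in February 2037 after the 17th (28 − 17).
Full months from March 2037 through July 2038 contribute their day counts.
Then 26 days into August 2038.
Total: 11 + 31 + 30 + 31 + 30 + 31 + 31 + 30 + 31 + 30 + 31 + 31 + 28 + 31 + 30 + 31 + 30 + 31 + 26 = 555.

555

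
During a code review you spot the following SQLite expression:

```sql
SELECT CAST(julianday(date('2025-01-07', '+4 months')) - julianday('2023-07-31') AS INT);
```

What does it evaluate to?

Adding +4 months to 2025-01-07 gives 2025-05-07.
0 days remain in July 2023 after the 31st (31 − 31).
Full months from August 2023 through April 2025 contribute their day counts.
Then 7 days into May 2025.
Total: 0 + 31 + 30 + 31 + 30 + 31 + 31 + 29 + 31 + 30 + 31 + 30 + 31 + 31 + 30 + 31 + 30 + 31 + 31 + 28 + 31 + 30 + 7 = 646.

646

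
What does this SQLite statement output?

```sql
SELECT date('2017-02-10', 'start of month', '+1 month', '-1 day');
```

2017-02-28

`start of month` rewinds 2017-02-10 to 2017-02-01.
Adding +1 month to 2017-02-01 gives 2017-03-01.
Going back 1 day from 2017-03-01 reaches 2017-02-28 (last day of February, 28 days).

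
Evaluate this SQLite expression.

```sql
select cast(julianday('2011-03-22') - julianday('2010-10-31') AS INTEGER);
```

142

0 days remain in October 2010 after the 31st (31 − 31).
November 2010: 30 days.
December 2010: 31 days.
January 2011: 31 days.
February 2011: 28 days.
Then 22 days into March 2011.
Total: 0 + 30 + 31 + 31 + 28 + 22 = 142.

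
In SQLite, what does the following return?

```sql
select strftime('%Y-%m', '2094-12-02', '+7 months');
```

First apply '+7 months': 2094-12-02 → 2095-07-02.
`%Y-%m` extracts the year-month: 2095-07.

2095-07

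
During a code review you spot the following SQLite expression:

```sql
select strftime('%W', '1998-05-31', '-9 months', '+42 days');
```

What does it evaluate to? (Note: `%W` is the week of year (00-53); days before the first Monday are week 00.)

40

First apply '-9 months', '+42 days': 1998-05-31 → 1997-10-12.
1997-10-12 is a Sunday. SQLite's %W counts Mondays since the year started; the result is 40.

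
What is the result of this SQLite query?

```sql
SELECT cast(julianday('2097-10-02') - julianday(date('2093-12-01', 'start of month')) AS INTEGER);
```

1401

`start of month` rewinds 2093-12-01 to 2093-12-01.
30 days remain in December 2093 after the 1st (31 − 1).
Full months from January 2094 through September 2097 contribute their day counts.
Then 2 days into October 2097.
Total: 30 + 31 + 28 + 31 + 30 + 31 + 30 + 31 + 31 + 30 + 31 + 30 + 31 + 31 + 28 + 31 + 30 + 31 + 30 + 31 + 31 + 30 + 31 + 30 + 31 + 31 + 29 + 31 + 30 + 31 + 30 + 31 + 31 + 30 + 31 + 30 + 31 + 31 + 28 + 31 + 30 + 31 + 30 + 31 + 31 + 30 + 2 = 1401.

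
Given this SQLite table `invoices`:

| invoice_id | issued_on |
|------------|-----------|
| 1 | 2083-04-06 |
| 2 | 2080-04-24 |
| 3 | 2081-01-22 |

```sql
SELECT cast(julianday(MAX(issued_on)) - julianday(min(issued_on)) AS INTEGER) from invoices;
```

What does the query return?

MIN = 2080-04-24, MAX = 2083-04-06.
6 days remain in April 2080 after the 24th (30 − 24).
Full months from May 2080 through March 2083 contribute their day counts.
Then 6 days into April 2083.
Total: 6 + 31 + 30 + 31 + 31 + 30 + 31 + 30 + 31 + 31 + 28 + 31 + 30 + 31 + 30 + 31 + 31 + 30 + 31 + 30 + 31 + 31 + 28 + 31 + 30 + 31 + 30 + 31 + 31 + 30 + 31 + 30 + 31 + 31 + 28 + 31 + 6 = 1077.

1077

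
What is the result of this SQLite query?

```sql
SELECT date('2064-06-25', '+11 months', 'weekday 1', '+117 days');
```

Adding +11 months to 2064-06-25 gives 2065-05-25.
`weekday 1` advances to the next Monday; 2065-05-25 is already a Monday, so it stays at 2065-05-25.
Applying '+117 days' to 2065-05-25: counting 117 days forward gives 2065-09-19.

2065-09-19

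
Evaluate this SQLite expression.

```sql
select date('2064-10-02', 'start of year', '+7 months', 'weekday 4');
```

2064-08-07

`start of year` rewinds 2064-10-02 to 2064-01-01.
Adding +7 months to 2064-01-01 gives 2064-08-01.
`weekday 4` advances to the next Thursday; 2064-08-01 is a Friday, so it moves forward to 2064-08-07.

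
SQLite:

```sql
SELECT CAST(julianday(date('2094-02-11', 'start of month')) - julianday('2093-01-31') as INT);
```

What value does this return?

`start of month` rewinds 2094-02-11 to 2094-02-01.
0 days remain in January 2093 after the 31st (31 − 31).
Full months from February 2093 through January 2094 contribute their day counts.
Then 1 day into February 2094.
Total: 0 + 28 + 31 + 30 + 31 + 30 + 31 + 31 + 30 + 31 + 30 + 31 + 31 + 1 = 366.

366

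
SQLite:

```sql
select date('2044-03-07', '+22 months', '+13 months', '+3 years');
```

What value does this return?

Adding +22 months to 2044-03-07 gives 2046-01-07.
Adding +13 months to 2046-01-07 gives 2047-02-07.
Adding +3 years to 2047-02-07 gives 2050-02-07.

2050-02-07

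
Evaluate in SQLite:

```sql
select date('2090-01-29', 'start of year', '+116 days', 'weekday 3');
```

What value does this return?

`start of year` rewinds 2090-01-29 to 2090-01-01.
Applying '+116 days' to 2090-01-01: counting 116 days forward gives 2090-04-27.
`weekday 3` advances to the next Wednesday; 2090-04-27 is a Thursday, so it moves forward to 2090-05-03.

2090-05-03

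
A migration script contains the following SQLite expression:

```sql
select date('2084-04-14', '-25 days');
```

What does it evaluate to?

Going back 14 days from 2084-04-14 reaches 2084-03-31 (last day of March, 31 days).
Going back 11 days within March lands on 2084-03-20.

2084-03-20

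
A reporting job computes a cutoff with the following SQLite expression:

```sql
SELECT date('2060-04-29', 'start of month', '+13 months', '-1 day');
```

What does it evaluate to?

`start of month` rewinds 2060-04-29 to 2060-04-01.
Adding +13 months to 2060-04-01 gives 2061-05-01.
Going back 1 day from 2061-05-01 reaches 2061-04-30 (last day of April, 30 days).

2061-04-30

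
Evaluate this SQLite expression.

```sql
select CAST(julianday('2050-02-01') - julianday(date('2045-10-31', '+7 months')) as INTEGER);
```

Adding +7 months to 2045-10-31 gives 2046-05-31.
0 days remain in May 2046 after the 31st (31 − 31).
Full months from June 2046 through January 2050 contribute their day counts.
Then 1 day into February 2050.
Total: 0 + 30 + 31 + 31 + 30 + 31 + 30 + 31 + 31 + 28 + 31 + 30 + 31 + 30 + 31 + 31 + 30 + 31 + 30 + 31 + 31 + 29 + 31 + 30 + 31 + 30 + 31 + 31 + 30 + 31 + 30 + 31 + 31 + 28 + 31 + 30 + 31 + 30 + 31 + 31 + 30 + 31 + 30 + 31 + 31 + 1 = 1342.

1342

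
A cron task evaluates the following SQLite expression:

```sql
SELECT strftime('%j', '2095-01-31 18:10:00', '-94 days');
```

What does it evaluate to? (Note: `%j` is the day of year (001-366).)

302

First apply '-94 days': 2095-01-31 18:10:00 → 2094-10-29 18:10:00.
Day-of-year for 2094-10-29: days since 2094-01-01 inclusive = 302, zero-padded to 302.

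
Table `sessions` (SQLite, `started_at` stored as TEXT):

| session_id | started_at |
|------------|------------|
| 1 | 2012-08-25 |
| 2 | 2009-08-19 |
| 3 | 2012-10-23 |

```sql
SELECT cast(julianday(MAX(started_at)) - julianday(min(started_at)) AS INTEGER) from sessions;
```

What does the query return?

1161

MIN = 2009-08-19, MAX = 2012-10-23.
12 days remain in August 2009 after the 19th (31 − 19).
Full months from September 2009 through September 2012 contribute their day counts.
Then 23 days into October 2012.
Total: 12 + 30 + 31 + 30 + 31 + 31 + 28 + 31 + 30 + 31 + 30 + 31 + 31 + 30 + 31 + 30 + 31 + 31 + 28 + 31 + 30 + 31 + 30 + 31 + 31 + 30 + 31 + 30 + 31 + 31 + 29 + 31 + 30 + 31 + 30 + 31 + 31 + 30 + 23 = 1161.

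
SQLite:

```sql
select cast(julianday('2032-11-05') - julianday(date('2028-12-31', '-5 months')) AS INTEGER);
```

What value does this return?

Adding -5 months to 2028-12-31 gives 2028-07-31.
0 days remain in July 2028 after the 31st (31 − 31).
Full months from August 2028 through October 2032 contribute their day counts.
Then 5 days into November 2032.
Total: 0 + 31 + 30 + 31 + 30 + 31 + 31 + 28 + 31 + 30 + 31 + 30 + 31 + 31 + 30 + 31 + 30 + 31 + 31 + 28 + 31 + 30 + 31 + 30 + 31 + 31 + 30 + 31 + 30 + 31 + 31 + 28 + 31 + 30 + 31 + 30 + 31 + 31 + 30 + 31 + 30 + 31 + 31 + 29 + 31 + 30 + 31 + 30 + 31 + 31 + 30 + 31 + 5 = 1558.

1558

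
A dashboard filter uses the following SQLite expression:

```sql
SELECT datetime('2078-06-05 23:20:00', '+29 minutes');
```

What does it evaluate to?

2078-06-05 23:49:00

+29 minutes from 2078-06-05 23:20:00 is 2078-06-05 23:49:00.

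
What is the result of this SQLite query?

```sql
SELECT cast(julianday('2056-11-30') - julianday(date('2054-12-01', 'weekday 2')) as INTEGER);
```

`weekday 2` advances to the next Tuesday; 2054-12-01 is already a Tuesday, so it stays at 2054-12-01.
30 days remain in December 2054 after the 1st (31 − 1).
Full months from January 2055 through October 2056 contribute their day counts.
Then 30 days into November 2056.
Total: 30 + 31 + 28 + 31 + 30 + 31 + 30 + 31 + 31 + 30 + 31 + 30 + 31 + 31 + 29 + 31 + 30 + 31 + 30 + 31 + 31 + 30 + 31 + 30 = 730.

730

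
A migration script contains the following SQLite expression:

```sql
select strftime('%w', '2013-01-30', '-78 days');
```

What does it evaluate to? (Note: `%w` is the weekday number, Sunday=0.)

First apply '-78 days': 2013-01-30 → 2012-11-13.
2012-11-13 is a Tuesday; with Sunday=0 that is 2.

2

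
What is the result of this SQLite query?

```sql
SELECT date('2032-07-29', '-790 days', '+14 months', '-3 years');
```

2028-07-31

Applying '-790 days' to 2032-07-29: counting 790 days back gives 2030-05-31.
Adding +14 months to 2030-05-31 gives 2031-07-31.
Adding -3 years to 2031-07-31 gives 2028-07-31.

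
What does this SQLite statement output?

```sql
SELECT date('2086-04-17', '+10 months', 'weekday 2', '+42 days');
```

2087-04-01

Adding +10 months to 2086-04-17 gives 2087-02-17.
`weekday 2` advances to the next Tuesday; 2087-02-17 is a Monday, so it moves forward to 2087-02-18.
Applying '+42 days' to 2087-02-18: counting 42 days forward gives 2087-04-01.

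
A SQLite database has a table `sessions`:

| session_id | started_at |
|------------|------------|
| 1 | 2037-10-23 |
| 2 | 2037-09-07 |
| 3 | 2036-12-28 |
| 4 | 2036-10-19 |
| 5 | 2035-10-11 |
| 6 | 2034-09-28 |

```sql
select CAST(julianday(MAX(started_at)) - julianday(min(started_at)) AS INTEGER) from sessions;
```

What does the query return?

1121

MIN = 2034-09-28, MAX = 2037-10-23.
2 days remain in September 2034 after the 28th (30 − 28).
Full months from October 2034 through September 2037 contribute their day counts.
Then 23 days into October 2037.
Total: 2 + 31 + 30 + 31 + 31 + 28 + 31 + 30 + 31 + 30 + 31 + 31 + 30 + 31 + 30 + 31 + 31 + 29 + 31 + 30 + 31 + 30 + 31 + 31 + 30 + 31 + 30 + 31 + 31 + 28 + 31 + 30 + 31 + 30 + 31 + 31 + 30 + 23 = 1121.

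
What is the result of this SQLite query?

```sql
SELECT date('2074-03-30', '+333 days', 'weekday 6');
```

Applying '+333 days' to 2074-03-30: counting 333 days forward gives 2075-02-26.
`weekday 6` advances to the next Saturday; 2075-02-26 is a Tuesday, so it moves forward to 2075-03-02.

2075-03-02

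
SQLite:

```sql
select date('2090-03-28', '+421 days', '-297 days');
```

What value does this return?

Applying '+421 days' to 2090-03-28: counting 421 days forward gives 2091-05-23.
Applying '-297 days' to 2091-05-23: counting 297 days back gives 2090-07-30.

2090-07-30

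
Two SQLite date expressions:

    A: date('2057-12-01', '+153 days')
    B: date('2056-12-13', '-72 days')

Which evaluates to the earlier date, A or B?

B

A = 2058-05-03.
B = 2056-10-02.
B is earlier.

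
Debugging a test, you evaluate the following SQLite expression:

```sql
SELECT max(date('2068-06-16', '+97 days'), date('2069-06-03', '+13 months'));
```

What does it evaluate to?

2070-07-03

date('2068-06-16', '+97 days') → 2068-09-21.
date('2069-06-03', '+13 months') → 2070-07-03.
Later of the two is 2070-07-03.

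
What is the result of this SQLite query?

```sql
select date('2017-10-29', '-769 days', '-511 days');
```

Applying '-769 days' to 2017-10-29: counting 769 days back gives 2015-09-21.
Applying '-511 days' to 2015-09-21: counting 511 days back gives 2014-04-28.

2014-04-28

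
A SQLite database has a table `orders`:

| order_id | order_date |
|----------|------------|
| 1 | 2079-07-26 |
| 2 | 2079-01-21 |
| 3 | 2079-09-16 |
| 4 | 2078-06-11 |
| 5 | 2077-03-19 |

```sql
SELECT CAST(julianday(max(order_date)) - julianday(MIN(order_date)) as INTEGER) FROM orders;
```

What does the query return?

911

MIN = 2077-03-19, MAX = 2079-09-16.
12 days remain in March 2077 after the 19th (31 − 19).
Full months from April 2077 through August 2079 contribute their day counts.
Then 16 days into September 2079.
Total: 12 + 30 + 31 + 30 + 31 + 31 + 30 + 31 + 30 + 31 + 31 + 28 + 31 + 30 + 31 + 30 + 31 + 31 + 30 + 31 + 30 + 31 + 31 + 28 + 31 + 30 + 31 + 30 + 31 + 31 + 16 = 911.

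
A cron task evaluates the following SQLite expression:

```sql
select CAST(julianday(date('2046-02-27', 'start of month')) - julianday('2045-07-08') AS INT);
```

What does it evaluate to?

208

`start of month` rewinds 2046-02-27 to 2046-02-01.
23 days remain in July 2045 after the 8th (31 − 8).
Full months from August 2045 through January 2046 contribute their day counts.
Then 1 day into February 2046.
Total: 23 + 31 + 30 + 31 + 30 + 31 + 31 + 1 = 208.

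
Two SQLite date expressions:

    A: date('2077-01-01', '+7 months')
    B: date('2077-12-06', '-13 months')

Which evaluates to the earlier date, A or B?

A = 2077-08-01.
B = 2076-11-06.
B is earlier.

B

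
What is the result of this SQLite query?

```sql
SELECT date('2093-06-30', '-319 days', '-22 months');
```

Applying '-319 days' to 2093-06-30: counting 319 days back gives 2092-08-15.
Adding -22 months to 2092-08-15 gives 2090-10-15.

2090-10-15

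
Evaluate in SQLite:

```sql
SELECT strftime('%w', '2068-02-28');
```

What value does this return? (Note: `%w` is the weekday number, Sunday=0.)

2

2068-02-28 is a Tuesday; with Sunday=0 that is 2.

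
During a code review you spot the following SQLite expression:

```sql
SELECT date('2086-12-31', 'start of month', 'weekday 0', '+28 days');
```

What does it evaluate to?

2086-12-29

`start of month` rewinds 2086-12-31 to 2086-12-01.
`weekday 0` advances to the next Sunday; 2086-12-01 is already a Sunday, so it stays at 2086-12-01.
Advancing 28 more days within December lands on 2086-12-29.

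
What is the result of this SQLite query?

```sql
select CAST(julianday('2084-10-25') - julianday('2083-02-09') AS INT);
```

624

19 days remain in February 2083 after the 9th (28 − 9).
Full months from March 2083 through September 2084 contribute their day counts.
Then 25 days into October 2084.
Total: 19 + 31 + 30 + 31 + 30 + 31 + 31 + 30 + 31 + 30 + 31 + 31 + 29 + 31 + 30 + 31 + 30 + 31 + 31 + 30 + 25 = 624.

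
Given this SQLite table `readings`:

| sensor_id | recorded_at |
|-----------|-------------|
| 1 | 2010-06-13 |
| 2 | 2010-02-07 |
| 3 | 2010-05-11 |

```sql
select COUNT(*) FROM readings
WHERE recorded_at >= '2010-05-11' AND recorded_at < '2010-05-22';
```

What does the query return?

1

Rows in [2010-05-11, 2010-05-22): 2010-05-11 → 1 row.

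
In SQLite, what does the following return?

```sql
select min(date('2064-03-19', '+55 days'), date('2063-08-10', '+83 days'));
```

date('2064-03-19', '+55 days') → 2064-05-13.
date('2063-08-10', '+83 days') → 2063-11-01.
Earlier of the two is 2063-11-01.

2063-11-01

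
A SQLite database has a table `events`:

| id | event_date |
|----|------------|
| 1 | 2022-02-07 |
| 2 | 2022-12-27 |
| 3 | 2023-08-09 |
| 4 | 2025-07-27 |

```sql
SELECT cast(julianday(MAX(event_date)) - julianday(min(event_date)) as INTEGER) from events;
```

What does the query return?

1266

MIN = 2022-02-07, MAX = 2025-07-27.
21 days remain in February 2022 after the 7th (28 − 7).
Full months from March 2022 through June 2025 contribute their day counts.
Then 27 days into July 2025.
Total: 21 + 31 + 30 + 31 + 30 + 31 + 31 + 30 + 31 + 30 + 31 + 31 + 28 + 31 + 30 + 31 + 30 + 31 + 31 + 30 + 31 + 30 + 31 + 31 + 29 + 31 + 30 + 31 + 30 + 31 + 31 + 30 + 31 + 30 + 31 + 31 + 28 + 31 + 30 + 31 + 30 + 27 = 1266.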